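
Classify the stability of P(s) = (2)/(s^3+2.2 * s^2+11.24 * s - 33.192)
Denominator: s^3 + 2.2*s^2 + 11.24*s - 33.192 = (s - 1.8)(s^2 + 4*s + 18.44). Poles: -2 + 3.8j, -2 - 3.8j, 1.8. Unstable (1 pole(s) in RHP)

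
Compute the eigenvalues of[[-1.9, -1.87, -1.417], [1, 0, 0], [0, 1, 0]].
Eigenvalues solve det(λI - A) = 0.
Characteristic polynomial: λ^3 + 1.9*λ^2 + 1.87*λ + 1.417 = 0.
Factor: (λ + 1.3)(λ^2 + 0.6*λ + 1.09) = 0.
Roots: -0.3 + 1j, -0.3 - 1j, -1.3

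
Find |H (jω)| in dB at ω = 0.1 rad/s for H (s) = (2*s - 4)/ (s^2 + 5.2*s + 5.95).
Substitute s = j*0.1: H(j0.1) = -0.665354 + 0.0919165j.
|H(j0.1)| = sqrt(Re² + Im²) = 0.6717.
20*log₁₀(0.6717) = -3.46 dB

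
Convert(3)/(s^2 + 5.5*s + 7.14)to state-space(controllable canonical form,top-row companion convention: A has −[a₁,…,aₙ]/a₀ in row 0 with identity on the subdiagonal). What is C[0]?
Reachable canonical form: C = numerator coefficients (right-aligned, zero-padded to length n).
num = 3, C = [[0, 3]].
C[0] = 0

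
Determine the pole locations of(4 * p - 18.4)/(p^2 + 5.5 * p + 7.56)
Set denominator = 0: p^2 + 5.5*p + 7.56 = (p + 2.8)(p + 2.7) = 0 → Poles: -2.7, -2.8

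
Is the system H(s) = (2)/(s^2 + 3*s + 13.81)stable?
Denominator: s^2 + 3*s + 13.81. Poles: -1.5 + 3.4j, -1.5 - 3.4j. All Re(p)<0: Yes (stable)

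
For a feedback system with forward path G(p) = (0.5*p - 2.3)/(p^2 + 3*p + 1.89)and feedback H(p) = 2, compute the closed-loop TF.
Closed-loop T = G/(1+GH).
Numerator: G_num * H_den = 0.5*p - 2.3.
Denominator: G_den * H_den + G_num * H_num = (p^2 + 3*p + 1.89) + (p - 4.6) = p^2 + 4*p - 2.71.
T(p) = (0.5*p - 2.3)/(p^2 + 4*p - 2.71)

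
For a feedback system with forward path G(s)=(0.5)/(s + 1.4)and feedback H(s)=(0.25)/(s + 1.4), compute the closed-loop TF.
Closed-loop T = G/(1+GH).
Numerator: G_num * H_den = 0.5*s + 0.7.
Denominator: G_den * H_den + G_num * H_num = (s^2 + 2.8*s + 1.96) + (0.125) = s^2 + 2.8*s + 2.085.
T(s) = (0.5*s + 0.7)/(s^2 + 2.8*s + 2.085)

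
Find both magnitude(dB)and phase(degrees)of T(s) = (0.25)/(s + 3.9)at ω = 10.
Substitute s = j*10: T(j10) = 0.00846281 - 0.0216995j.
|T| = 20*log₁₀(sqrt(Re²+Im²)) = -32.66 dB.
∠T = atan2(Im, Re) = -68.69°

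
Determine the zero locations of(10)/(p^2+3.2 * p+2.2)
Numerator is a nonzero constant (10) → Zeros: none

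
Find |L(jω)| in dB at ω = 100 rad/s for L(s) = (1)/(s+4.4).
Substitute s = j*100: L(j100) = 0.00043915 - 0.00998068j.
|L(j100)| = sqrt(Re² + Im²) = 0.00999.
20*log₁₀(0.00999) = -40.01 dB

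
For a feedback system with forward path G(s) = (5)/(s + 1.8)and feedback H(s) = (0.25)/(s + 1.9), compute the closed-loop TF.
Closed-loop T = G/(1+GH).
Numerator: G_num * H_den = 5*s + 9.5.
Denominator: G_den * H_den + G_num * H_num = (s^2 + 3.7*s + 3.42) + (1.25) = s^2 + 3.7*s + 4.67.
T(s) = (5*s + 9.5)/(s^2 + 3.7*s + 4.67)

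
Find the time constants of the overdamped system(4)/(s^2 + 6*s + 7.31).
Overdamped: real poles at -4.3, -1.7. τ = -1/pole → τ₁ = 0.2326, τ₂ = 0.5882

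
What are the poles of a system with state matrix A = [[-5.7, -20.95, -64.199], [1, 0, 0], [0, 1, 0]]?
Eigenvalues solve det(λI - A) = 0.
Characteristic polynomial: λ^3 + 5.7*λ^2 + 20.95*λ + 64.199 = 0.
Factor: (λ + 4.3)(λ^2 + 1.4*λ + 14.93) = 0.
Roots: -0.7 + 3.8j, -0.7 - 3.8j, -4.3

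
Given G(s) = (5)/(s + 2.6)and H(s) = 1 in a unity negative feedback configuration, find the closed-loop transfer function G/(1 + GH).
Closed-loop T = G/(1+GH).
Numerator: G_num * H_den = 5.
Denominator: G_den * H_den + G_num * H_num = (s + 2.6) + (5) = s + 7.6.
T(s) = (5)/(s + 7.6)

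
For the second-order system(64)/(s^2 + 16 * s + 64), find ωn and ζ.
Standard form: ωn²/(s²+2ζωn·s+ωn²).
const=64=ωn² → ωn=8, s coeff=16=2ζωn → ζ=1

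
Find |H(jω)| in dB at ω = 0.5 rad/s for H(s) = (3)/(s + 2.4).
Substitute s = j*0.5: H(j0.5) = 1.198 - 0.249584j.
|H(j0.5)| = sqrt(Re² + Im²) = 1.224.
20*log₁₀(1.224) = 1.75 dB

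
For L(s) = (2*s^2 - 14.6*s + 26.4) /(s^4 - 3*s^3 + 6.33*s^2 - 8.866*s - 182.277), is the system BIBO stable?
Denominator: s^4 - 3*s^3 + 6.33*s^2 - 8.866*s - 182.277 = (s + 2.7)(s - 4.3)(s^2 - 1.4*s + 15.7). Poles: -2.7, 0.7 + 3.9j, 0.7 - 3.9j, 4.3. All Re(p)<0: No (unstable)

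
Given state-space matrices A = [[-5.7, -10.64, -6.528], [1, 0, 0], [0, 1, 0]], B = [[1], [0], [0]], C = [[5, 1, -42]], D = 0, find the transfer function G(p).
G(p) = C(pI - A)⁻¹B + D.
Characteristic polynomial det(pI - A) = p^3 + 5.7*p^2 + 10.64*p + 6.528.
Numerator from C·adj(pI-A)·B + D·det(pI-A) = 5*p^2 + p - 42.
G(p) = (5*p^2 + p - 42)/(p^3 + 5.7*p^2 + 10.64*p + 6.528)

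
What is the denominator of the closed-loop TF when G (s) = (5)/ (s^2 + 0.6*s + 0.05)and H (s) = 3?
Characteristic poly = G_den * H_den + G_num * H_num = (s^2 + 0.6*s + 0.05) + (15) = s^2 + 0.6*s + 15.05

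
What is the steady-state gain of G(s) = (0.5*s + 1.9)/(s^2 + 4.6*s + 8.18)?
DC gain = G(0) = num(0)/den(0) = 1.9/8.18 = 0.2323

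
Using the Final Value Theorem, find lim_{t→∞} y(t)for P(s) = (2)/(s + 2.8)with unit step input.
FVT: lim_{t→∞} y(t) = lim_{s→0} s*Y(s) where Y(s) = P(s)/s.
= lim_{s→0} P(s) = P(0) = num(0)/den(0) = 2/2.8 = 0.7143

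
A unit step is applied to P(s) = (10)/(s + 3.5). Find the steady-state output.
FVT: lim_{t→∞} y(t) = lim_{s→0} s*Y(s) where Y(s) = P(s)/s.
= lim_{s→0} P(s) = P(0) = num(0)/den(0) = 10/3.5 = 2.857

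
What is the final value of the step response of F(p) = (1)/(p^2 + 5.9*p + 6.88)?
FVT: lim_{t→∞} y(t) = lim_{p→0} p*Y(p) where Y(p) = F(p)/p.
= lim_{p→0} F(p) = F(0) = num(0)/den(0) = 1/6.88 = 0.1453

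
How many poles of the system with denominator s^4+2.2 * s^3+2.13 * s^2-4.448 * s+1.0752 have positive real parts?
s^4 + 2.2*s^3 + 2.13*s^2 - 4.448*s + 1.0752 = (s - 0.7)(s - 0.3)(s^2 + 3.2*s + 5.12). Poles: -1.6 + 1.6j, -1.6 - 1.6j, 0.3, 0.7. RHP poles (Re>0): 2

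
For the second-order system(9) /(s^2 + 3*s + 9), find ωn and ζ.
Standard form: ωn²/(s²+2ζωn·s+ωn²).
const=9=ωn² → ωn=3, s coeff=3=2ζωn → ζ=0.5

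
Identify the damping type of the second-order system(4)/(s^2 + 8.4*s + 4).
Standard form: ωn²/(s²+2ζωn·s+ωn²) gives ωn=2, ζ=2.1.
Overdamped (ζ = 2.1 > 1)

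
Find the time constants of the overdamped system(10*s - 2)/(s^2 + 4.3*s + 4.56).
Overdamped: real poles at -1.9, -2.4. τ = -1/pole → τ₁ = 0.5263, τ₂ = 0.4167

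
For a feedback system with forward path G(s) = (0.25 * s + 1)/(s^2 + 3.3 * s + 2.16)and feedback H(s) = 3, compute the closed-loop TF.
Closed-loop T = G/(1+GH).
Numerator: G_num * H_den = 0.25*s + 1.
Denominator: G_den * H_den + G_num * H_num = (s^2 + 3.3*s + 2.16) + (0.75*s + 3) = s^2 + 4.05*s + 5.16.
T(s) = (0.25*s + 1)/(s^2 + 4.05*s + 5.16)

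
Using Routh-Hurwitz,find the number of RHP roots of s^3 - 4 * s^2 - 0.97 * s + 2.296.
Routh array:
s^3: [1, -0.97]; s^2: [-4, 2.296]; s^1: [-0.396]; s^0: [2.296]
First column: [1, -4, -0.396, 2.296]. Sign changes = RHP roots = 2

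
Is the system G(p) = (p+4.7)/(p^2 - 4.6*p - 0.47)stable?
Denominator: p^2 - 4.6*p - 0.47 = (p - 4.7)(p + 0.1). Poles: -0.1, 4.7. All Re(p)<0: No (unstable)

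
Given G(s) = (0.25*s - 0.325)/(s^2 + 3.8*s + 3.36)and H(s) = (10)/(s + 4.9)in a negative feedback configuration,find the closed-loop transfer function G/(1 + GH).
Closed-loop T = G/(1+GH).
Numerator: G_num * H_den = 0.25*s^2 + 0.9*s - 1.5925.
Denominator: G_den * H_den + G_num * H_num = (s^3 + 8.7*s^2 + 21.98*s + 16.464) + (2.5*s - 3.25) = s^3 + 8.7*s^2 + 24.48*s + 13.214.
T(s) = (0.25*s^2 + 0.9*s - 1.5925)/(s^3 + 8.7*s^2 + 24.48*s + 13.214)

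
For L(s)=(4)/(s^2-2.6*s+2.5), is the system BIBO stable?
Denominator: s^2 - 2.6*s + 2.5. Poles: 1.3 + 0.9j, 1.3 - 0.9j. All Re(p)<0: No (unstable)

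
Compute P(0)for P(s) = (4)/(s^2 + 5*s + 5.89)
DC gain = P(0) = num(0)/den(0) = 4/5.89 = 0.6791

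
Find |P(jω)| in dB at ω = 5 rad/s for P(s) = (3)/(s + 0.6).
Substitute s = j*5: P(j5) = 0.0709779 - 0.591483j.
|P(j5)| = sqrt(Re² + Im²) = 0.5957.
20*log₁₀(0.5957) = -4.50 dB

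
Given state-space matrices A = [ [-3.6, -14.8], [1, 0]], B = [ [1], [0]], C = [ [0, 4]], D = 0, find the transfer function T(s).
T(s) = C(sI - A)⁻¹B + D.
Characteristic polynomial det(sI - A) = s^2 + 3.6*s + 14.8.
Numerator from C·adj(sI-A)·B + D·det(sI-A) = 4.
T(s) = (4)/(s^2 + 3.6*s + 14.8)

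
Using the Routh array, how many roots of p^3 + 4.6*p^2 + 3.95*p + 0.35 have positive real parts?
Routh array:
p^3: [1, 3.95]; p^2: [4.6, 0.35]; p^1: [3.87391]; p^0: [0.35]
First column: [1, 4.6, 3.87391, 0.35]. Sign changes = RHP roots = 0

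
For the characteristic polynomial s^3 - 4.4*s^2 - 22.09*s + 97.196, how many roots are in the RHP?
s^3 - 4.4*s^2 - 22.09*s + 97.196 = (s - 4.7)(s + 4.7)(s - 4.4). Poles: -4.7, 4.4, 4.7. RHP poles (Re>0): 2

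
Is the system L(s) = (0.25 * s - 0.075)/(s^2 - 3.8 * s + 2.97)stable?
Denominator: s^2 - 3.8*s + 2.97 = (s - 1.1)(s - 2.7). Poles: 1.1, 2.7. All Re(p)<0: No (unstable)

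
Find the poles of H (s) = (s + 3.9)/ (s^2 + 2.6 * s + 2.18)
Set denominator = 0: s^2 + 2.6*s + 2.18 = 0 → Poles: -1.3 + 0.7j, -1.3 - 0.7j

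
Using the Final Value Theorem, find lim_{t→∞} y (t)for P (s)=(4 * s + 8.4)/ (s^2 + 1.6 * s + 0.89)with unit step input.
FVT: lim_{t→∞} y(t) = lim_{s→0} s*Y(s) where Y(s) = P(s)/s.
= lim_{s→0} P(s) = P(0) = num(0)/den(0) = 8.4/0.89 = 9.438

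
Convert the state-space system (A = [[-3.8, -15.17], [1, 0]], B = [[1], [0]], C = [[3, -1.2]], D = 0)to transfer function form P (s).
P(s) = C(sI - A)⁻¹B + D.
Characteristic polynomial det(sI - A) = s^2 + 3.8*s + 15.17.
Numerator from C·adj(sI-A)·B + D·det(sI-A) = 3*s - 1.2.
P(s) = (3*s - 1.2)/(s^2 + 3.8*s + 15.17)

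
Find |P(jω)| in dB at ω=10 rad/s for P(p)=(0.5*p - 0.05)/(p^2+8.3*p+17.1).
Substitute p = j*10: P(j10) = 0.030458 - 0.0298189j.
|P(j10)| = sqrt(Re² + Im²) = 0.04262.
20*log₁₀(0.04262) = -27.41 dB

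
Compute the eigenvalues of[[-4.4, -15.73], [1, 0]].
Eigenvalues solve det(λI - A) = 0.
Characteristic polynomial: λ^2 + 4.4*λ + 15.73 = 0.
Roots: -2.2 + 3.3j, -2.2 - 3.3j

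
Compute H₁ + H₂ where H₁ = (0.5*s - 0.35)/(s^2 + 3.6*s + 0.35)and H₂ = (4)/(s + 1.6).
Parallel: H = H₁ + H₂ = (n₁·d₂ + n₂·d₁)/(d₁·d₂).
n₁·d₂ = 0.5*s^2 + 0.45*s - 0.56. n₂·d₁ = 4*s^2 + 14.4*s + 1.4. Sum = 4.5*s^2 + 14.85*s + 0.84. d₁·d₂ = s^3 + 5.2*s^2 + 6.11*s + 0.56.
H(s) = (4.5*s^2 + 14.85*s + 0.84)/(s^3 + 5.2*s^2 + 6.11*s + 0.56)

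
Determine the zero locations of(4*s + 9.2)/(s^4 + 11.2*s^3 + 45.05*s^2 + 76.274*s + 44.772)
Set numerator = 0: 4*s + 9.2 = 0 → Zeros: -2.3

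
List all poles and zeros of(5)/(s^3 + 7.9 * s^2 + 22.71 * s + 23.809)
Set denominator = 0: s^3 + 7.9*s^2 + 22.71*s + 23.809 = (s + 2.9)(s^2 + 5*s + 8.21) = 0 → Poles: -2.5 + 1.4j, -2.5 - 1.4j, -2.9
Numerator is a nonzero constant (5) → Zeros: none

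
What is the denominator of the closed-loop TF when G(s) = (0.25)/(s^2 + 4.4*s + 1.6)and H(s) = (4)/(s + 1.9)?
Characteristic poly = G_den * H_den + G_num * H_num = (s^3 + 6.3*s^2 + 9.96*s + 3.04) + (1) = s^3 + 6.3*s^2 + 9.96*s + 4.04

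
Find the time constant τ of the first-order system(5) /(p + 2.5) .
First-order system: τ = -1/pole. Pole = -2.5. τ = -1/(-2.5) = 0.4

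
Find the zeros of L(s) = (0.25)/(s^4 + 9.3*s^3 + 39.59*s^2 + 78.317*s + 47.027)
Numerator is a nonzero constant (0.25) → Zeros: none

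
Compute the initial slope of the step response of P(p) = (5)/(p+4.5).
IVT: y'(0⁺) = lim_{p→∞} p²·Y(p) = lim_{p→∞} p·P(p).
deg(num) = 0, deg(den) = 1, relative degree = 1, so p·P(p) → (leading num)/(leading den) = 5/1 = 5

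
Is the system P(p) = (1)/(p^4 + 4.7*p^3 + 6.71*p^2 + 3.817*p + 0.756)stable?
Denominator: p^4 + 4.7*p^3 + 6.71*p^2 + 3.817*p + 0.756 = (p + 0.7)(p + 0.5)(p + 0.8)(p + 2.7). Poles: -0.5, -0.7, -0.8, -2.7. All Re(p)<0: Yes (stable)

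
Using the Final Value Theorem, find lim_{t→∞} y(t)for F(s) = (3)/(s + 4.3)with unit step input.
FVT: lim_{t→∞} y(t) = lim_{s→0} s*Y(s) where Y(s) = F(s)/s.
= lim_{s→0} F(s) = F(0) = num(0)/den(0) = 3/4.3 = 0.6977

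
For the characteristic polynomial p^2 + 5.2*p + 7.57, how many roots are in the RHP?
Poles: -2.6 + 0.9j, -2.6 - 0.9j. RHP poles (Re>0): 0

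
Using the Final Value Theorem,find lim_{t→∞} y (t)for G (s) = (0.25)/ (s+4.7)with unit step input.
FVT: lim_{t→∞} y(t) = lim_{s→0} s*Y(s) where Y(s) = G(s)/s.
= lim_{s→0} G(s) = G(0) = num(0)/den(0) = 0.25/4.7 = 0.05319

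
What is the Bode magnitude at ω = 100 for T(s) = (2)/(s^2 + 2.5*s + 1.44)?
Substitute s = j*100: T(j100) = -0.000199904 - 4.99832e-06j.
|T(j100)| = sqrt(Re² + Im²) = 0.0002.
20*log₁₀(0.0002) = -73.98 dB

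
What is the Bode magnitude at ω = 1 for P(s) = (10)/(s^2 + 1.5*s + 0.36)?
Substitute s = j*1: P(j1) = -2.40638 - 5.63995j.
|P(j1)| = sqrt(Re² + Im²) = 6.132.
20*log₁₀(6.132) = 15.75 dB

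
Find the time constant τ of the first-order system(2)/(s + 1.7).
First-order system: τ = -1/pole. Pole = -1.7. τ = -1/(-1.7) = 0.5882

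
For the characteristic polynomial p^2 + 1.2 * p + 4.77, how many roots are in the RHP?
Poles: -0.6 + 2.1j, -0.6 - 2.1j. RHP poles (Re>0): 0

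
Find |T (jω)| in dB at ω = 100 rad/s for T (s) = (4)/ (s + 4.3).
Substitute s = j*100: T(j100) = 0.00171683 - 0.0399262j.
|T(j100)| = sqrt(Re² + Im²) = 0.03996.
20*log₁₀(0.03996) = -27.97 dB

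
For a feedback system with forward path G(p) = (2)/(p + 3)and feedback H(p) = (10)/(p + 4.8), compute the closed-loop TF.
Closed-loop T = G/(1+GH).
Numerator: G_num * H_den = 2*p + 9.6.
Denominator: G_den * H_den + G_num * H_num = (p^2 + 7.8*p + 14.4) + (20) = p^2 + 7.8*p + 34.4.
T(p) = (2*p + 9.6)/(p^2 + 7.8*p + 34.4)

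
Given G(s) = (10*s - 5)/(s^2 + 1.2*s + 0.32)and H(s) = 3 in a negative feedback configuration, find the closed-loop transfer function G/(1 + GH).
Closed-loop T = G/(1+GH).
Numerator: G_num * H_den = 10*s - 5.
Denominator: G_den * H_den + G_num * H_num = (s^2 + 1.2*s + 0.32) + (30*s - 15) = s^2 + 31.2*s - 14.68.
T(s) = (10*s - 5)/(s^2 + 31.2*s - 14.68)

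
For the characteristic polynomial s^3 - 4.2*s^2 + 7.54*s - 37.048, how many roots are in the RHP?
s^3 - 4.2*s^2 + 7.54*s - 37.048 = (s - 4.4)(s^2 + 0.2*s + 8.42). Poles: -0.1 + 2.9j, -0.1 - 2.9j, 4.4. RHP poles (Re>0): 1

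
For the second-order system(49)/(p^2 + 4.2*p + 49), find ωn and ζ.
Standard form: ωn²/(p²+2ζωn·p+ωn²).
const=49=ωn² → ωn=7, p coeff=4.2=2ζωn → ζ=0.3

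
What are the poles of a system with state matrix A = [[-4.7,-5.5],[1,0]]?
Eigenvalues solve det(λI - A) = 0.
Characteristic polynomial: λ^2 + 4.7*λ + 5.5 = 0.
Factor: (λ + 2.2)(λ + 2.5) = 0.
Roots: -2.2, -2.5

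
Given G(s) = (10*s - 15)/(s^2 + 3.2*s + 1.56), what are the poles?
Set denominator = 0: s^2 + 3.2*s + 1.56 = (s + 2.6)(s + 0.6) = 0 → Poles: -0.6, -2.6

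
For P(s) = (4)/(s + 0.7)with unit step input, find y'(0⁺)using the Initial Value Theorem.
IVT: y'(0⁺) = lim_{s→∞} s²·Y(s) = lim_{s→∞} s·P(s).
deg(num) = 0, deg(den) = 1, relative degree = 1, so s·P(s) → (leading num)/(leading den) = 4/1 = 4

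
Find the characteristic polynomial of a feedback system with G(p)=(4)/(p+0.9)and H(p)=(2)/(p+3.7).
Characteristic poly = G_den * H_den + G_num * H_num = (p^2 + 4.6*p + 3.33) + (8) = p^2 + 4.6*p + 11.33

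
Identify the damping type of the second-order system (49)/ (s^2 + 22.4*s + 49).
Standard form: ωn²/(s²+2ζωn·s+ωn²) gives ωn=7, ζ=1.6.
Overdamped (ζ = 1.6 > 1)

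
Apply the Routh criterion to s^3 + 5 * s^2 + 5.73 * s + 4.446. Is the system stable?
Routh array:
s^3: [1, 5.73]; s^2: [5, 4.446]; s^1: [4.8408]; s^0: [4.446]
First column: [1, 5, 4.8408, 4.446]. Sign changes = 0.
Yes, stable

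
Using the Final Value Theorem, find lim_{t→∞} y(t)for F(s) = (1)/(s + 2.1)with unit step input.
FVT: lim_{t→∞} y(t) = lim_{s→0} s*Y(s) where Y(s) = F(s)/s.
= lim_{s→0} F(s) = F(0) = num(0)/den(0) = 1/2.1 = 0.4762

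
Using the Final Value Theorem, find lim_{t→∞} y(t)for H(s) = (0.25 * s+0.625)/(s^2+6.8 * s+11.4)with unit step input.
FVT: lim_{t→∞} y(t) = lim_{s→0} s*Y(s) where Y(s) = H(s)/s.
= lim_{s→0} H(s) = H(0) = num(0)/den(0) = 0.625/11.4 = 0.05482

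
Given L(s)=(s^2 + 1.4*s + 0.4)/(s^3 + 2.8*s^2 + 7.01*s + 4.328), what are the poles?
Set denominator = 0: s^3 + 2.8*s^2 + 7.01*s + 4.328 = (s + 0.8)(s^2 + 2*s + 5.41) = 0 → Poles: -0.8, -1 + 2.1j, -1 - 2.1j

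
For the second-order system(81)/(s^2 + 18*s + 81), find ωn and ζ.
Standard form: ωn²/(s²+2ζωn·s+ωn²).
const=81=ωn² → ωn=9, s coeff=18=2ζωn → ζ=1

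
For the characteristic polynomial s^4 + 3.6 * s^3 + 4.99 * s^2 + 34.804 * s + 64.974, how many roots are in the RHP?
s^4 + 3.6*s^3 + 4.99*s^2 + 34.804*s + 64.974 = (s + 3.5)(s + 2.1)(s^2 - 2*s + 8.84). Poles: -2.1, -3.5, 1 + 2.8j, 1 - 2.8j. RHP poles (Re>0): 2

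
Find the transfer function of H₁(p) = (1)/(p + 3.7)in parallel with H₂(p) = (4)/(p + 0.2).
Parallel: H = H₁ + H₂ = (n₁·d₂ + n₂·d₁)/(d₁·d₂).
n₁·d₂ = p + 0.2. n₂·d₁ = 4*p + 14.8. Sum = 5*p + 15. d₁·d₂ = p^2 + 3.9*p + 0.74.
H(p) = (5*p + 15)/(p^2 + 3.9*p + 0.74)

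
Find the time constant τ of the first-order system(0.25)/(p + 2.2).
First-order system: τ = -1/pole. Pole = -2.2. τ = -1/(-2.2) = 0.4545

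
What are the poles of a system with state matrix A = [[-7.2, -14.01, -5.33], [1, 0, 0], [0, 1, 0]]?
Eigenvalues solve det(λI - A) = 0.
Characteristic polynomial: λ^3 + 7.2*λ^2 + 14.01*λ + 5.33 = 0.
Factor: (λ + 4.1)(λ + 0.5)(λ + 2.6) = 0.
Roots: -0.5, -2.6, -4.1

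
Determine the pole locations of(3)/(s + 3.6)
Set denominator = 0: s + 3.6 = 0 → Poles: -3.6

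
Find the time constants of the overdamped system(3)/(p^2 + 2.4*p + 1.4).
Overdamped: real poles at -1, -1.4. τ = -1/pole → τ₁ = 1, τ₂ = 0.7143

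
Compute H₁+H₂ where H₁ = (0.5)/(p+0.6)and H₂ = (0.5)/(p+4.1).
Parallel: H = H₁ + H₂ = (n₁·d₂ + n₂·d₁)/(d₁·d₂).
n₁·d₂ = 0.5*p + 2.05. n₂·d₁ = 0.5*p + 0.3. Sum = p + 2.35. d₁·d₂ = p^2 + 4.7*p + 2.46.
H(p) = (p + 2.35)/(p^2 + 4.7*p + 2.46)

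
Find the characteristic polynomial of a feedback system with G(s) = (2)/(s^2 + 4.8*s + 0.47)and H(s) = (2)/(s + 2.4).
Characteristic poly = G_den * H_den + G_num * H_num = (s^3 + 7.2*s^2 + 11.99*s + 1.128) + (4) = s^3 + 7.2*s^2 + 11.99*s + 5.128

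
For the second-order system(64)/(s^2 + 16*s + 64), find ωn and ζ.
Standard form: ωn²/(s²+2ζωn·s+ωn²).
const=64=ωn² → ωn=8, s coeff=16=2ζωn → ζ=1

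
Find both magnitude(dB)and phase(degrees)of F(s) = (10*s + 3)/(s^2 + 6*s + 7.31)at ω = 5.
Substitute s = j*5: F(j5) = 1.19292 - 0.803422j.
|F| = 20*log₁₀(sqrt(Re²+Im²)) = 3.16 dB.
∠F = atan2(Im, Re) = -33.96°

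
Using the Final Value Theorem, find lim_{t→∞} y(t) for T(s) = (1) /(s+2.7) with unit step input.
FVT: lim_{t→∞} y(t) = lim_{s→0} s*Y(s) where Y(s) = T(s)/s.
= lim_{s→0} T(s) = T(0) = num(0)/den(0) = 1/2.7 = 0.3704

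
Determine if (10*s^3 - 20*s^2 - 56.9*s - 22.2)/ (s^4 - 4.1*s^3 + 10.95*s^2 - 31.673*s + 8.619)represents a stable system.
Denominator: s^4 - 4.1*s^3 + 10.95*s^2 - 31.673*s + 8.619 = (s - 3.4)(s - 0.3)(s^2 - 0.4*s + 8.45). Poles: 0.2 + 2.9j, 0.2 - 2.9j, 0.3, 3.4. All Re(p)<0: No (unstable)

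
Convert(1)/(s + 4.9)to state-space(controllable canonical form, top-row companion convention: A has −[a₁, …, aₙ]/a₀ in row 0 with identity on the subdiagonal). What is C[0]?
Reachable canonical form: C = numerator coefficients (right-aligned, zero-padded to length n).
num = 1, C = [[1]].
C[0] = 1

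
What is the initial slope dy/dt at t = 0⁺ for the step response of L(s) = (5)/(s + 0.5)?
IVT: y'(0⁺) = lim_{s→∞} s²·Y(s) = lim_{s→∞} s·L(s).
deg(num) = 0, deg(den) = 1, relative degree = 1, so s·L(s) → (leading num)/(leading den) = 5/1 = 5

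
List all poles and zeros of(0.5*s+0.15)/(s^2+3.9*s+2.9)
Set denominator = 0: s^2 + 3.9*s + 2.9 = (s + 1)(s + 2.9) = 0 → Poles: -1, -2.9
Set numerator = 0: 0.5*s + 0.15 = 0 → Zeros: -0.3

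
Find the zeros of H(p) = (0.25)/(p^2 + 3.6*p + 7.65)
Numerator is a nonzero constant (0.25) → Zeros: none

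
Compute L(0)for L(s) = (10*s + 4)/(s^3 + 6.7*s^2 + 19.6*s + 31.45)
DC gain = L(0) = num(0)/den(0) = 4/31.45 = 0.1272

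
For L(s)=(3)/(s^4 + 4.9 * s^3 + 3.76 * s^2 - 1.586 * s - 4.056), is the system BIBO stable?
Denominator: s^4 + 4.9*s^3 + 3.76*s^2 - 1.586*s - 4.056 = (s - 0.8)(s + 3.9)(s^2 + 1.8*s + 1.3). Poles: -0.9 + 0.7j, -0.9 - 0.7j, -3.9, 0.8. All Re(p)<0: No (unstable)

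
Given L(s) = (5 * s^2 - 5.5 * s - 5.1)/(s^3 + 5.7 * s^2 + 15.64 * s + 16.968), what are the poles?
Set denominator = 0: s^3 + 5.7*s^2 + 15.64*s + 16.968 = (s + 2.1)(s^2 + 3.6*s + 8.08) = 0 → Poles: -1.8 + 2.2j, -1.8 - 2.2j, -2.1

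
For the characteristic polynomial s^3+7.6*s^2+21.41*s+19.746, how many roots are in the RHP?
s^3 + 7.6*s^2 + 21.41*s + 19.746 = (s + 1.8)(s^2 + 5.8*s + 10.97). Poles: -1.8, -2.9 + 1.6j, -2.9 - 1.6j. RHP poles (Re>0): 0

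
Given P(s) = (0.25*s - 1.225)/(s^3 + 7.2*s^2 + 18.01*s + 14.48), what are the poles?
Set denominator = 0: s^3 + 7.2*s^2 + 18.01*s + 14.48 = (s + 1.6)(s^2 + 5.6*s + 9.05) = 0 → Poles: -1.6, -2.8 + 1.1j, -2.8 - 1.1j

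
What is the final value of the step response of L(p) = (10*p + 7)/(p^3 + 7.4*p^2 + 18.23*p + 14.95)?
FVT: lim_{t→∞} y(t) = lim_{p→0} p*Y(p) where Y(p) = L(p)/p.
= lim_{p→0} L(p) = L(0) = num(0)/den(0) = 7/14.95 = 0.4682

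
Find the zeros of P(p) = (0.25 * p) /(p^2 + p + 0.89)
Set numerator = 0: 0.25*p = 0 → Zeros: 0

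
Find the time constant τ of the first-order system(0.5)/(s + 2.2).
First-order system: τ = -1/pole. Pole = -2.2. τ = -1/(-2.2) = 0.4545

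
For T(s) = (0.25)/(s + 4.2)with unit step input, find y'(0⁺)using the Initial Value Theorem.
IVT: y'(0⁺) = lim_{s→∞} s²·Y(s) = lim_{s→∞} s·T(s).
deg(num) = 0, deg(den) = 1, relative degree = 1, so s·T(s) → (leading num)/(leading den) = 0.25/1 = 0.25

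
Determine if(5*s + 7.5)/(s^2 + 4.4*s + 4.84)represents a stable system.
Denominator: s^2 + 4.4*s + 4.84 = (s + 2.2)(s + 2.2). Poles: -2.2, -2.2. All Re(p)<0: Yes (stable)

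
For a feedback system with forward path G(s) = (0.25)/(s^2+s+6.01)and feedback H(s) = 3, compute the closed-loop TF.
Closed-loop T = G/(1+GH).
Numerator: G_num * H_den = 0.25.
Denominator: G_den * H_den + G_num * H_num = (s^2 + s + 6.01) + (0.75) = s^2 + s + 6.76.
T(s) = (0.25)/(s^2 + s + 6.76)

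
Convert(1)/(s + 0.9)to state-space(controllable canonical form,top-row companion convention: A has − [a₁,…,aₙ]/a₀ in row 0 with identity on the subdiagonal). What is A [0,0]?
Reachable canonical form for den = s + 0.9: top row of A = -[a₁,a₂,...,aₙ]/a₀, ones on the subdiagonal, zeros elsewhere.
A = [[-0.9]].
A[0,0] = -0.9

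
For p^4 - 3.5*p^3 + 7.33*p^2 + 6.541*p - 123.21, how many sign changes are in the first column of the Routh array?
Routh array:
p^4: [1, 7.33, -123.21]; p^3: [-3.5, 6.541]; p^2: [9.19886, -123.21]; p^1: [-40.3382]; p^0: [-123.21]
First column: [1, -3.5, 9.19886, -40.3382, -123.21]. Sign changes = 3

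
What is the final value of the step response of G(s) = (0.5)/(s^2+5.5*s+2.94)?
FVT: lim_{t→∞} y(t) = lim_{s→0} s*Y(s) where Y(s) = G(s)/s.
= lim_{s→0} G(s) = G(0) = num(0)/den(0) = 0.5/2.94 = 0.1701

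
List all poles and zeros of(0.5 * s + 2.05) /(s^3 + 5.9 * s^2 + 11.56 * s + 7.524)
Set denominator = 0: s^3 + 5.9*s^2 + 11.56*s + 7.524 = (s + 2.2)(s + 1.8)(s + 1.9) = 0 → Poles: -1.8, -1.9, -2.2
Set numerator = 0: 0.5*s + 2.05 = 0 → Zeros: -4.1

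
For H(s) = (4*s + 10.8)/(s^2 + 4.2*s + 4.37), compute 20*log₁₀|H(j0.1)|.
Substitute s = j*0.1: H(j0.1) = 2.46305 - 0.145523j.
|H(j0.1)| = sqrt(Re² + Im²) = 2.467.
20*log₁₀(2.467) = 7.84 dB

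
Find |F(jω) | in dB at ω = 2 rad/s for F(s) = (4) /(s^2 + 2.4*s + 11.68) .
Substitute s = j*2: F(j2) = 0.374532 - 0.234082j.
|F(j2)| = sqrt(Re² + Im²) = 0.4417.
20*log₁₀(0.4417) = -7.10 dB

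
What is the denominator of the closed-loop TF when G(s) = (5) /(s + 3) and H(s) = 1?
Characteristic poly = G_den * H_den + G_num * H_num = (s + 3) + (5) = s + 8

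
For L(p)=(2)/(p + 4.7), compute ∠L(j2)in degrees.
Substitute p = j*2: L(j2) = 0.360291 - 0.153315j.
∠L(j2) = atan2(Im, Re) = atan2(-0.153315, 0.360291) = -23.05°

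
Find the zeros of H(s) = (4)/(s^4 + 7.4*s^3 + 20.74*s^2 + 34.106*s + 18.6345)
Numerator is a nonzero constant (4) → Zeros: none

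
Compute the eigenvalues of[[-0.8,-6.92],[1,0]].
Eigenvalues solve det(λI - A) = 0.
Characteristic polynomial: λ^2 + 0.8*λ + 6.92 = 0.
Roots: -0.4 + 2.6j, -0.4 - 2.6j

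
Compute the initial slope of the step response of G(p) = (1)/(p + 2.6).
IVT: y'(0⁺) = lim_{p→∞} p²·Y(p) = lim_{p→∞} p·G(p).
deg(num) = 0, deg(den) = 1, relative degree = 1, so p·G(p) → (leading num)/(leading den) = 1/1 = 1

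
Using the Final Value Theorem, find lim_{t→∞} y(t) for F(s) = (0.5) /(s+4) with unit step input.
FVT: lim_{t→∞} y(t) = lim_{s→0} s*Y(s) where Y(s) = F(s)/s.
= lim_{s→0} F(s) = F(0) = num(0)/den(0) = 0.5/4 = 0.125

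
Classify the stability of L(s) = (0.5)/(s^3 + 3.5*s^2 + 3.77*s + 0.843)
Denominator: s^3 + 3.5*s^2 + 3.77*s + 0.843 = (s + 0.3)(s^2 + 3.2*s + 2.81). Poles: -0.3, -1.6 + 0.5j, -1.6 - 0.5j. Stable (all poles in LHP)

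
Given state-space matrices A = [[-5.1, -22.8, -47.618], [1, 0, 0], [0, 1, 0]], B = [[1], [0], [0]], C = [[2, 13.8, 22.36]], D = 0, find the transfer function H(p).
H(p) = C(pI - A)⁻¹B + D.
Characteristic polynomial det(pI - A) = p^3 + 5.1*p^2 + 22.8*p + 47.618.
Numerator from C·adj(pI-A)·B + D·det(pI-A) = 2*p^2 + 13.8*p + 22.36.
H(p) = (2*p^2 + 13.8*p + 22.36)/(p^3 + 5.1*p^2 + 22.8*p + 47.618)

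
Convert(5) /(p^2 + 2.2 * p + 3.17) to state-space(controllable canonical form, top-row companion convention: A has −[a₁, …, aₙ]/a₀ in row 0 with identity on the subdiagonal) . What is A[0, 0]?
Reachable canonical form for den = p^2 + 2.2*p + 3.17: top row of A = -[a₁,a₂,...,aₙ]/a₀, ones on the subdiagonal, zeros elsewhere.
A = [[-2.2, -3.17], [1, 0]].
A[0,0] = -2.2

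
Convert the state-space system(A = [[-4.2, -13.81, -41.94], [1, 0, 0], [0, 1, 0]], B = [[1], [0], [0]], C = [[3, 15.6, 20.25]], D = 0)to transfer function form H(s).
H(s) = C(sI - A)⁻¹B + D.
Characteristic polynomial det(sI - A) = s^3 + 4.2*s^2 + 13.81*s + 41.94.
Numerator from C·adj(sI-A)·B + D·det(sI-A) = 3*s^2 + 15.6*s + 20.25.
H(s) = (3*s^2 + 15.6*s + 20.25)/(s^3 + 4.2*s^2 + 13.81*s + 41.94)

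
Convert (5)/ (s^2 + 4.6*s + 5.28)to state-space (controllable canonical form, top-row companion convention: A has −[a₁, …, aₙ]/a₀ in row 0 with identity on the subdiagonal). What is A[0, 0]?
Reachable canonical form for den = s^2 + 4.6*s + 5.28: top row of A = -[a₁,a₂,...,aₙ]/a₀, ones on the subdiagonal, zeros elsewhere.
A = [[-4.6, -5.28], [1, 0]].
A[0,0] = -4.6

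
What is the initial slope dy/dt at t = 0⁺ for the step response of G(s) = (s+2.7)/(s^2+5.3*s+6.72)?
IVT: y'(0⁺) = lim_{s→∞} s²·Y(s) = lim_{s→∞} s·G(s).
deg(num) = 1, deg(den) = 2, relative degree = 1, so s·G(s) → (leading num)/(leading den) = 1/1 = 1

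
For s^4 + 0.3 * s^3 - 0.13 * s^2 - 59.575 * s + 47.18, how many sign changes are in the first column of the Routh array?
Routh array:
s^4: [1, -0.13, 47.18]; s^3: [0.3, -59.575]; s^2: [198.453, 47.18]; s^1: [-59.6463]; s^0: [47.18]
First column: [1, 0.3, 198.453, -59.6463, 47.18]. Sign changes = 2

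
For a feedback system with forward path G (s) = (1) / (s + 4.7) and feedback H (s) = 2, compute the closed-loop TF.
Closed-loop T = G/(1+GH).
Numerator: G_num * H_den = 1.
Denominator: G_den * H_den + G_num * H_num = (s + 4.7) + (2) = s + 6.7.
T(s) = (1)/(s + 6.7)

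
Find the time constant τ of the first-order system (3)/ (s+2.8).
First-order system: τ = -1/pole. Pole = -2.8. τ = -1/(-2.8) = 0.3571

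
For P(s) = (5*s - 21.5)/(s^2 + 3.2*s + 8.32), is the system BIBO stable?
Denominator: s^2 + 3.2*s + 8.32. Poles: -1.6 + 2.4j, -1.6 - 2.4j. All Re(p)<0: Yes (stable)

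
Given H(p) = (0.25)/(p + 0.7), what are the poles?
Set denominator = 0: p + 0.7 = 0 → Poles: -0.7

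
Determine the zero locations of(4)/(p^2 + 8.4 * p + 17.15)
Numerator is a nonzero constant (4) → Zeros: none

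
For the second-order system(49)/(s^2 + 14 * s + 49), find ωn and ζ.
Standard form: ωn²/(s²+2ζωn·s+ωn²).
const=49=ωn² → ωn=7, s coeff=14=2ζωn → ζ=1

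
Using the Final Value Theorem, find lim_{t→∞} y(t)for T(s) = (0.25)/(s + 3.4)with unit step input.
FVT: lim_{t→∞} y(t) = lim_{s→0} s*Y(s) where Y(s) = T(s)/s.
= lim_{s→0} T(s) = T(0) = num(0)/den(0) = 0.25/3.4 = 0.07353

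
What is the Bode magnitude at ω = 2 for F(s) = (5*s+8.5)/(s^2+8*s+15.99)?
Substitute s = j*2: F(j2) = 0.65518 - 0.0402742j.
|F(j2)| = sqrt(Re² + Im²) = 0.6564.
20*log₁₀(0.6564) = -3.66 dB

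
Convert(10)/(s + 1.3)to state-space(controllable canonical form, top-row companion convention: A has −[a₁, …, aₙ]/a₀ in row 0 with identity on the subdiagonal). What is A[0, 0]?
Reachable canonical form for den = s + 1.3: top row of A = -[a₁,a₂,...,aₙ]/a₀, ones on the subdiagonal, zeros elsewhere.
A = [[-1.3]].
A[0,0] = -1.3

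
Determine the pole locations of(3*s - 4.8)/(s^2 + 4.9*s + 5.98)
Set denominator = 0: s^2 + 4.9*s + 5.98 = (s + 2.6)(s + 2.3) = 0 → Poles: -2.3, -2.6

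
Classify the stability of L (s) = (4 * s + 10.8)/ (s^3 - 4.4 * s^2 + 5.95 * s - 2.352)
Denominator: s^3 - 4.4*s^2 + 5.95*s - 2.352 = (s - 0.7)(s - 1.6)(s - 2.1). Poles: 0.7, 1.6, 2.1. Unstable (3 pole(s) in RHP)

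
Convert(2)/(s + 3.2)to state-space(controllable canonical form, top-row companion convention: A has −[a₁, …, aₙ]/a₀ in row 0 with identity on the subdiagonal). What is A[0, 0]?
Reachable canonical form for den = s + 3.2: top row of A = -[a₁,a₂,...,aₙ]/a₀, ones on the subdiagonal, zeros elsewhere.
A = [[-3.2]].
A[0,0] = -3.2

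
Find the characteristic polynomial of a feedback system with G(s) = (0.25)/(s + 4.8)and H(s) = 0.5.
Characteristic poly = G_den * H_den + G_num * H_num = (s + 4.8) + (0.125) = s + 4.925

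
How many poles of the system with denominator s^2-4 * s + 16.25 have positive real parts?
Poles: 2 + 3.5j, 2 - 3.5j. RHP poles (Re>0): 2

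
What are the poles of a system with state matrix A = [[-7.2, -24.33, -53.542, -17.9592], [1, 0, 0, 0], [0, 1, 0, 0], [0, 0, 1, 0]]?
Eigenvalues solve det(λI - A) = 0.
Characteristic polynomial: λ^4 + 7.2*λ^3 + 24.33*λ^2 + 53.542*λ + 17.9592 = 0.
Factor: (λ + 4.2)(λ + 0.4)(λ^2 + 2.6*λ + 10.69) = 0.
Roots: -0.4, -1.3 + 3j, -1.3 - 3j, -4.2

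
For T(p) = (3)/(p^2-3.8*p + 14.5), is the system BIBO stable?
Denominator: p^2 - 3.8*p + 14.5. Poles: 1.9 + 3.3j, 1.9 - 3.3j. All Re(p)<0: No (unstable)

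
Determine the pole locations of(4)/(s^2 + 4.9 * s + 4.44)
Set denominator = 0: s^2 + 4.9*s + 4.44 = (s + 3.7)(s + 1.2) = 0 → Poles: -1.2, -3.7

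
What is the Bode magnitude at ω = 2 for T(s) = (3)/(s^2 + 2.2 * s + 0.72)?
Substitute s = j*2: T(j2) = -0.326711 - 0.43827j.
|T(j2)| = sqrt(Re² + Im²) = 0.5466.
20*log₁₀(0.5466) = -5.25 dB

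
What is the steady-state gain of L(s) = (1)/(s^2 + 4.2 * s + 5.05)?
DC gain = L(0) = num(0)/den(0) = 1/5.05 = 0.198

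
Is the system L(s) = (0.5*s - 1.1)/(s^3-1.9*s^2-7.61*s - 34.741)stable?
Denominator: s^3 - 1.9*s^2 - 7.61*s - 34.741 = (s - 4.9)(s^2 + 3*s + 7.09). Poles: -1.5 + 2.2j, -1.5 - 2.2j, 4.9. All Re(p)<0: No (unstable)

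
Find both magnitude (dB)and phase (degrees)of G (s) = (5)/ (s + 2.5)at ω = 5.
Substitute s = j*5: G(j5) = 0.4 - 0.8j.
|G| = 20*log₁₀(sqrt(Re²+Im²)) = -0.97 dB.
∠G = atan2(Im, Re) = -63.43°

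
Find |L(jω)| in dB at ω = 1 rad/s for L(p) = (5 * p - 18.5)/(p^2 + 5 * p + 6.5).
Substitute p = j*1: L(j1) = -1.38914 + 2.17195j.
|L(j1)| = sqrt(Re² + Im²) = 2.578.
20*log₁₀(2.578) = 8.23 dB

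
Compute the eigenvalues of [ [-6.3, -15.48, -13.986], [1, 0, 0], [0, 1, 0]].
Eigenvalues solve det(λI - A) = 0.
Characteristic polynomial: λ^3 + 6.3*λ^2 + 15.48*λ + 13.986 = 0.
Factor: (λ + 2.1)(λ^2 + 4.2*λ + 6.66) = 0.
Roots: -2.1, -2.1 + 1.5j, -2.1 - 1.5j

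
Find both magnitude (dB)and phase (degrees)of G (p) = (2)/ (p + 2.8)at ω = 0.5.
Substitute p = j*0.5: G(j0.5) = 0.692213 - 0.123609j.
|G| = 20*log₁₀(sqrt(Re²+Im²)) = -3.06 dB.
∠G = atan2(Im, Re) = -10.12°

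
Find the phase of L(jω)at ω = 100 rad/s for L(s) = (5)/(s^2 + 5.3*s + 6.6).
Substitute s = j*100: L(j100) = -0.000498927 - 2.64606e-05j.
∠L(j100) = atan2(Im, Re) = atan2(-2.64606e-05, -0.000498927) = -176.96°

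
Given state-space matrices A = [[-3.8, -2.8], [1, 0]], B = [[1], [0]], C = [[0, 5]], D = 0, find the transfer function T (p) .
T(p) = C(pI - A)⁻¹B + D.
Characteristic polynomial det(pI - A) = p^2 + 3.8*p + 2.8.
Numerator from C·adj(pI-A)·B + D·det(pI-A) = 5.
T(p) = (5)/(p^2 + 3.8*p + 2.8)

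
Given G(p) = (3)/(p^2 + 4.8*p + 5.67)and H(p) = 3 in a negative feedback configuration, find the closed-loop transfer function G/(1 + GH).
Closed-loop T = G/(1+GH).
Numerator: G_num * H_den = 3.
Denominator: G_den * H_den + G_num * H_num = (p^2 + 4.8*p + 5.67) + (9) = p^2 + 4.8*p + 14.67.
T(p) = (3)/(p^2 + 4.8*p + 14.67)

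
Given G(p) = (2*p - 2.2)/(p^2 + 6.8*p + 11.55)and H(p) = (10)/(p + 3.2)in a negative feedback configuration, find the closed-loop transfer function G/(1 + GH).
Closed-loop T = G/(1+GH).
Numerator: G_num * H_den = 2*p^2 + 4.2*p - 7.04.
Denominator: G_den * H_den + G_num * H_num = (p^3 + 10*p^2 + 33.31*p + 36.96) + (20*p - 22) = p^3 + 10*p^2 + 53.31*p + 14.96.
T(p) = (2*p^2 + 4.2*p - 7.04)/(p^3 + 10*p^2 + 53.31*p + 14.96)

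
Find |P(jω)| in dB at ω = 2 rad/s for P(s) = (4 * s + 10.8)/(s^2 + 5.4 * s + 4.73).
Substitute s = j*2: P(j2) = 0.804657 - 0.945611j.
|P(j2)| = sqrt(Re² + Im²) = 1.242.
20*log₁₀(1.242) = 1.88 dB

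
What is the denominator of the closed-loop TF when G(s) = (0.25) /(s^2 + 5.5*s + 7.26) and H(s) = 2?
Characteristic poly = G_den * H_den + G_num * H_num = (s^2 + 5.5*s + 7.26) + (0.5) = s^2 + 5.5*s + 7.76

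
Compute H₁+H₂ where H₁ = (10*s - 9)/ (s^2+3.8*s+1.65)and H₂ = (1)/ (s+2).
Parallel: H = H₁ + H₂ = (n₁·d₂ + n₂·d₁)/(d₁·d₂).
n₁·d₂ = 10*s^2 + 11*s - 18. n₂·d₁ = s^2 + 3.8*s + 1.65. Sum = 11*s^2 + 14.8*s - 16.35. d₁·d₂ = s^3 + 5.8*s^2 + 9.25*s + 3.3.
H(s) = (11*s^2 + 14.8*s - 16.35)/(s^3 + 5.8*s^2 + 9.25*s + 3.3)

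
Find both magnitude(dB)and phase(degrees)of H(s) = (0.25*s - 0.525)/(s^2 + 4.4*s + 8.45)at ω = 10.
Substitute s = j*10: H(j10) = 0.0153201 - 0.0199445j.
|H| = 20*log₁₀(sqrt(Re²+Im²)) = -31.99 dB.
∠H = atan2(Im, Re) = -52.47°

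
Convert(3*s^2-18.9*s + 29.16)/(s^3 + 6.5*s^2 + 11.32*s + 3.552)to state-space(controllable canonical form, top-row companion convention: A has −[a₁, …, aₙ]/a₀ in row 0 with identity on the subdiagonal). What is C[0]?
Reachable canonical form: C = numerator coefficients (right-aligned, zero-padded to length n).
num = 3*s^2 - 18.9*s + 29.16, C = [[3, -18.9, 29.16]].
C[0] = 3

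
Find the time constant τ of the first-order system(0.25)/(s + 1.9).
First-order system: τ = -1/pole. Pole = -1.9. τ = -1/(-1.9) = 0.5263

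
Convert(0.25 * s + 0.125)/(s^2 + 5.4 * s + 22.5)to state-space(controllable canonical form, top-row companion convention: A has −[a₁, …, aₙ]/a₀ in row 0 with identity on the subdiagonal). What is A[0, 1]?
Reachable canonical form for den = s^2 + 5.4*s + 22.5: top row of A = -[a₁,a₂,...,aₙ]/a₀, ones on the subdiagonal, zeros elsewhere.
A = [[-5.4, -22.5], [1, 0]].
A[0,1] = -22.5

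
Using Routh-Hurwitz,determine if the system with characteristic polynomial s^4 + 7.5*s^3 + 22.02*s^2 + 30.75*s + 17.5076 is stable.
Routh array:
s^4: [1, 22.02, 17.5076]; s^3: [7.5, 30.75]; s^2: [17.92, 17.5076]; s^1: [23.4226]; s^0: [17.5076]
First column: [1, 7.5, 17.92, 23.4226, 17.5076]. Sign changes = 0.
Yes, stable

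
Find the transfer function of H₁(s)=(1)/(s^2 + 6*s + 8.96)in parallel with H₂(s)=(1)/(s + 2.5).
Parallel: H = H₁ + H₂ = (n₁·d₂ + n₂·d₁)/(d₁·d₂).
n₁·d₂ = s + 2.5. n₂·d₁ = s^2 + 6*s + 8.96. Sum = s^2 + 7*s + 11.46. d₁·d₂ = s^3 + 8.5*s^2 + 23.96*s + 22.4.
H(s) = (s^2 + 7*s + 11.46)/(s^3 + 8.5*s^2 + 23.96*s + 22.4)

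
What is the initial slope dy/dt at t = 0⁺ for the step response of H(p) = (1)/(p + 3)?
IVT: y'(0⁺) = lim_{p→∞} p²·Y(p) = lim_{p→∞} p·H(p).
deg(num) = 0, deg(den) = 1, relative degree = 1, so p·H(p) → (leading num)/(leading den) = 1/1 = 1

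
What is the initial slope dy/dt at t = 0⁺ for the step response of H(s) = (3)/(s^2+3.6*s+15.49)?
IVT: y'(0⁺) = lim_{s→∞} s²·Y(s) = lim_{s→∞} s·H(s).
deg(num) = 0, deg(den) = 2, relative degree = 2 ≥ 2, so s·H(s) → 0. Initial slope = 0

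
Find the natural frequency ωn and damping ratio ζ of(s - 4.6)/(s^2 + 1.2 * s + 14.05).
Underdamped: complex pole -0.6 + 3.7j. ωn = |pole| = 3.748, ζ = -Re(pole)/ωn = 0.1601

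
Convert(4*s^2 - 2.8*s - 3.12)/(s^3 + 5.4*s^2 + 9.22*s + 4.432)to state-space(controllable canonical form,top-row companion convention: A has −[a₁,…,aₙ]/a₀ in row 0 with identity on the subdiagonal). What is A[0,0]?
Reachable canonical form for den = s^3 + 5.4*s^2 + 9.22*s + 4.432: top row of A = -[a₁,a₂,...,aₙ]/a₀, ones on the subdiagonal, zeros elsewhere.
A = [[-5.4, -9.22, -4.432], [1, 0, 0], [0, 1, 0]].
A[0,0] = -5.4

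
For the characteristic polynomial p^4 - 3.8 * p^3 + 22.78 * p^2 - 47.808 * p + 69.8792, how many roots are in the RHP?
p^4 - 3.8*p^3 + 22.78*p^2 - 47.808*p + 69.8792 = (p^2 - p + 15.46)(p^2 - 2.8*p + 4.52). Poles: 0.5 + 3.9j, 0.5 - 3.9j, 1.4 + 1.6j, 1.4 - 1.6j. RHP poles (Re>0): 4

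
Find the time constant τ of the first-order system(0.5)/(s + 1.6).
First-order system: τ = -1/pole. Pole = -1.6. τ = -1/(-1.6) = 0.625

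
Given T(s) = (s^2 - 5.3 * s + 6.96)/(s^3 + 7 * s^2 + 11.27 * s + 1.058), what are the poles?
Set denominator = 0: s^3 + 7*s^2 + 11.27*s + 1.058 = (s + 4.6)(s + 0.1)(s + 2.3) = 0 → Poles: -0.1, -2.3, -4.6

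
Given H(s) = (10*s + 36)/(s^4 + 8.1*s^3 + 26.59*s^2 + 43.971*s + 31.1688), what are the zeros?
Set numerator = 0: 10*s + 36 = 0 → Zeros: -3.6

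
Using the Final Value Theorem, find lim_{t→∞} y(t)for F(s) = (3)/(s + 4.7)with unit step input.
FVT: lim_{t→∞} y(t) = lim_{s→0} s*Y(s) where Y(s) = F(s)/s.
= lim_{s→0} F(s) = F(0) = num(0)/den(0) = 3/4.7 = 0.6383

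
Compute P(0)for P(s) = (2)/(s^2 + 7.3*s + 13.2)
DC gain = P(0) = num(0)/den(0) = 2/13.2 = 0.1515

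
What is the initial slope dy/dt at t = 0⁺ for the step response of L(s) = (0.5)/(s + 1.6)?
IVT: y'(0⁺) = lim_{s→∞} s²·Y(s) = lim_{s→∞} s·L(s).
deg(num) = 0, deg(den) = 1, relative degree = 1, so s·L(s) → (leading num)/(leading den) = 0.5/1 = 0.5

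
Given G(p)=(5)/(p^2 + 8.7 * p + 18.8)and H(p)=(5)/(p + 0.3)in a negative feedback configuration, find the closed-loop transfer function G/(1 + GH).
Closed-loop T = G/(1+GH).
Numerator: G_num * H_den = 5*p + 1.5.
Denominator: G_den * H_den + G_num * H_num = (p^3 + 9*p^2 + 21.41*p + 5.64) + (25) = p^3 + 9*p^2 + 21.41*p + 30.64.
T(p) = (5*p + 1.5)/(p^3 + 9*p^2 + 21.41*p + 30.64)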